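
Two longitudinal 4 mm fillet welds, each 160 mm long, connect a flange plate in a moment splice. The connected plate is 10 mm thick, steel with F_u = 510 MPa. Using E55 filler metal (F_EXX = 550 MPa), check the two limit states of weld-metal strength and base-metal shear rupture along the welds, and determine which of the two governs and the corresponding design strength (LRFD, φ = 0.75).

φR_n ≈ 224 kN (weld metal governs)

t_e = 0.707 × 4 = 2.828 mm; L = 320 mm.
Weld metal: φR_n = 0.75 × 0.6 × 550 × 2.828 × 320 × 10⁻³ = 224 kN.
Base metal (shear rupture): φR_n = 0.75 × 0.6 × 510 × 10 × 320 × 10⁻³ = 734.4 kN.
Governing: weld metal.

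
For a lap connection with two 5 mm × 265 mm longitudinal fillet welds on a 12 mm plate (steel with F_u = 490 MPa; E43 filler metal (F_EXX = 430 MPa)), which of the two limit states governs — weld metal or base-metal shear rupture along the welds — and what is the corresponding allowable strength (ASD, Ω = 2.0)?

R_n/Ω ≈ 242 kN (weld metal governs)

t_e = 0.707 × 5 = 3.535 mm; L = 530 mm.
Weld metal: R_n/Ω = (1/2.0) × 0.6 × 430 × 3.535 × 530 × 10⁻³ = 241.7 kN.
Base metal (shear rupture): R_n/Ω = (1/2.0) × 0.6 × 490 × 12 × 530 × 10⁻³ = 934.9 kN.
Governing: weld metal.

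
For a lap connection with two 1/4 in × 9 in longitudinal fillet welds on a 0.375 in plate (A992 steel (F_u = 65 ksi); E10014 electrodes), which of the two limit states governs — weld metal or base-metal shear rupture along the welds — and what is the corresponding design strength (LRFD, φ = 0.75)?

φR_n ≈ 143 kips (weld metal governs)

E100XX → F_EXX = 100 ksi.
t_e = 0.707 × 0.25 = 0.1767 in; L = 18 in.
Weld metal: φR_n = 0.75 × 0.6 × 100 × 0.1767 × 18 = 143.2 kips.
Base metal (shear rupture): φR_n = 0.75 × 0.6 × 65 × 0.375 × 18 = 197.4 kips.
Governing: weld metal.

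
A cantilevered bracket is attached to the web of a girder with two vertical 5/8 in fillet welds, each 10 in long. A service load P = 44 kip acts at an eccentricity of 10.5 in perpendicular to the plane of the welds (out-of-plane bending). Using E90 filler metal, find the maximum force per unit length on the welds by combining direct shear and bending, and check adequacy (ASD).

E90XX → F_EXX = 90 ksi.
L_w = 2 × 10 = 20 in; section modulus (unit throat) S = 2 × L²/6 = 33.33 in².
Direct shear f_v = P/L_w = 44/20 = 2.2 kip/in.
Moment M = P × e = 44 × 10.5 = 462 kip·in; bending f_b = M/S = 13.86 kip/in.
f_max = √(f_v² + f_b²) = √(2.2² + 13.86²) = 14.03 kip/in.
r_n/Ω = (1/2.0) × 0.6 × 90 × (0.707 × 0.625) = 11.93 kip/in → NOT adequate.

f_max ≈ 14 kip/in; NOT adequate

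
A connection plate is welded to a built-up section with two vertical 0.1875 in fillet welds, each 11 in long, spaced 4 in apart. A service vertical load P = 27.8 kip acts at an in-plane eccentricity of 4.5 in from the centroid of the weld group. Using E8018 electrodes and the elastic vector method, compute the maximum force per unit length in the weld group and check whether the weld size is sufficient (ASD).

E80XX → F_EXX = 80 ksi.
Total weld length L_w = 22 in. Treat welds as unit-width lines.
Polar moment about centroid: J = 2[d³/12 + d(b/2)²] = 2[11³/12 + 11×2²] = 309.8 in³.
Direct shear f_v = P/L_w = 27.8 / 22 = 1.264 kip/in (vertical).
Torsion M = P·e = 27.8 × 4.5 = 125.1 kip·in.
Critical point at (x, y) = (2, 5.5) from centroid. f_tx = M·y/J = 2.221 kip/in; f_ty = M·x/J = 0.8075 kip/in.
Resultant f_max = √[f_tx² + (f_v + f_ty)²] = √[2.221² + (1.264 + 0.8075)²] = 3.037 kip/in.
Capacity per unit length: r_n/Ω = (1/2.0) × 0.6 × 80 × (0.707 × 0.1875) = 3.181 kip/in.
3.037 ≤ 3.181 → adequate.

f_max ≈ 3.04 kip/in; adequate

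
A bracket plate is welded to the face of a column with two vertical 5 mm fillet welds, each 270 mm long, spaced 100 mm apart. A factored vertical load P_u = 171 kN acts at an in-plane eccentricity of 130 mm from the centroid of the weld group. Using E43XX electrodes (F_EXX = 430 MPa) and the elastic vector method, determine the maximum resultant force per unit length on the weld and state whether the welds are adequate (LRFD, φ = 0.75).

Total weld length L_w = 540 mm. Treat welds as unit-width lines.
Polar moment about centroid: J = 2[d³/12 + d(b/2)²] = 2[270³/12 + 270×50²] = 4630000 mm³.
Direct shear f_v = P/L_w = 171×10³ / 540 = 316.7 N/mm (vertical).
Torsion M = P·e = 171×10³ × 130 = 22230000 N·mm.
Critical point at (x, y) = (50, 135) from centroid. f_tx = M·y/J = 648.1 N/mm; f_ty = M·x/J = 240 N/mm.
Resultant f_max = √[f_tx² + (f_v + f_ty)²] = √[648.1² + (316.7 + 240)²] = 854.4 N/mm.
Capacity per unit length: φr_n = 0.75 × 0.6 × 430 × (0.707 × 5) = 684 N/mm.
854.4 > 684 → NOT adequate.

f_max ≈ 854 N/mm; NOT adequate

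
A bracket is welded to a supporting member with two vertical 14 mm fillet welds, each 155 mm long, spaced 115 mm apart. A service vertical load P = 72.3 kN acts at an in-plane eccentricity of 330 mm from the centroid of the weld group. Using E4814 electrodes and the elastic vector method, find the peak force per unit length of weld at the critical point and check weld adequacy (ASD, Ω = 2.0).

E48XX → F_EXX = 480 MPa.
Total weld length L_w = 310 mm. Treat welds as unit-width lines.
Polar moment about centroid: J = 2[d³/12 + d(b/2)²] = 2[155³/12 + 155×57.5²] = 1646000 mm³.
Direct shear f_v = P/L_w = 72.3×10³ / 310 = 233.2 N/mm (vertical).
Torsion M = P·e = 72.3×10³ × 330 = 23859000 N·mm.
Critical point at (x, y) = (57.5, 77.5) from centroid. f_tx = M·y/J = 1124 N/mm; f_ty = M·x/J = 833.7 N/mm.
Resultant f_max = √[f_tx² + (f_v + f_ty)²] = √[1124² + (233.2 + 833.7)²] = 1549 N/mm.
Capacity per unit length: r_n/Ω = (1/2.0) × 0.6 × 480 × (0.707 × 14) = 1425 N/mm.
1549 > 1425 → NOT adequate.

f_max ≈ 1550 N/mm; NOT adequate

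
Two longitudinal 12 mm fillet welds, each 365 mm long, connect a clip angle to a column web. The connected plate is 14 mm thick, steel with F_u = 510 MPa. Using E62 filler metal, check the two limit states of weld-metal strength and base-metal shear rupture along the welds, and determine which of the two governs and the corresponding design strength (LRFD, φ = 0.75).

E62XX → F_EXX = 620 MPa.
t_e = 0.707 × 12 = 8.484 mm; L = 730 mm.
Weld metal: φR_n = 0.75 × 0.6 × 620 × 8.484 × 730 × 10⁻³ = 1728 kN.
Base metal (shear rupture): φR_n = 0.75 × 0.6 × 510 × 14 × 730 × 10⁻³ = 2345 kN.
Governing: weld metal.

φR_n ≈ 1730 kN (weld metal governs)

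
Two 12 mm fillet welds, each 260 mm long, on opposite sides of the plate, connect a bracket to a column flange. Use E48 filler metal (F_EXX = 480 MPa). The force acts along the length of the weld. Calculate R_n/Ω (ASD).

Effective throat t_e = 0.707 × 12 = 8.484 mm.
Total length L = 520 mm; A_we = 8.484 × 520 = 4412 mm².
F_nw = 0.6 F_EXX = 0.6 × 480 = 288 MPa.
R_n = 288 × 4412 × 10⁻³ = 1271 kN; R_n/Ω = 1271/2.0 = 635.3 kN.

R_n/Ω ≈ 635 kN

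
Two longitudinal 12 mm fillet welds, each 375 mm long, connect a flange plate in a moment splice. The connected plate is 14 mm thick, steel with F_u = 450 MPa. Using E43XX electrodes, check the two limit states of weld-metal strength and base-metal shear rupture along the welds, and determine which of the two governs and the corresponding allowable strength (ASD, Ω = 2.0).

E43XX → F_EXX = 430 MPa.
t_e = 0.707 × 12 = 8.484 mm; L = 750 mm.
Weld metal: R_n/Ω = (1/2.0) × 0.6 × 430 × 8.484 × 750 × 10⁻³ = 820.8 kN.
Base metal (shear rupture): R_n/Ω = (1/2.0) × 0.6 × 450 × 14 × 750 × 10⁻³ = 1418 kN.
Governing: weld metal.

R_n/Ω ≈ 821 kN (weld metal governs)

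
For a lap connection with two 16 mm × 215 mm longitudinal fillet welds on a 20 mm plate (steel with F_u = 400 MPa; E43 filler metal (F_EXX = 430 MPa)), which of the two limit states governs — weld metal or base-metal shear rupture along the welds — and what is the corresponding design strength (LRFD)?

t_e = 0.707 × 16 = 11.31 mm; L = 430 mm.
Weld metal: φR_n = 0.75 × 0.6 × 430 × 11.31 × 430 × 10⁻³ = 941.2 kN.
Base metal (shear rupture): φR_n = 0.75 × 0.6 × 400 × 20 × 430 × 10⁻³ = 1548 kN.
Governing: weld metal.

φR_n ≈ 941 kN (weld metal governs)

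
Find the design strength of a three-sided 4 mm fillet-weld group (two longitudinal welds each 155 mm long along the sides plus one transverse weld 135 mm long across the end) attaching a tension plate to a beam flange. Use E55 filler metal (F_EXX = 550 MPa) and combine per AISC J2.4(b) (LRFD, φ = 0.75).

φR_n ≈ 326 kN

t_e = 0.707 × 4 = 2.828 mm.
R_nwl = 0.6 × 550 × 2.828 × 310 × 10⁻³ = 289.3 kN (longitudinal, 2 welds).
R_nwt = 0.6 × 550 × 2.828 × 135 × 10⁻³ = 126 kN (transverse, base value).
(i) R_nwl + R_nwt = 415.3 kN; (ii) 0.85 R_nwl + 1.5 R_nwt = 434.9 kN.
R_n = max = 434.9 kN [governs: (ii)]; φR_n = 326.2 kN.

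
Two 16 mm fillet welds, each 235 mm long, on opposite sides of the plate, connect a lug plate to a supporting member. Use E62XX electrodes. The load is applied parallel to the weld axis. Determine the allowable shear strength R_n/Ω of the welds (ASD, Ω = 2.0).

R_n/Ω ≈ 989 kN

E62XX → F_EXX = 620 MPa.
Effective throat t_e = 0.707 × 16 = 11.31 mm.
Total length L = 470 mm; A_we = 11.31 × 470 = 5317 mm².
F_nw = 0.6 F_EXX = 0.6 × 620 = 372 MPa.
R_n = 372 × 5317 × 10⁻³ = 1978 kN; R_n/Ω = 1978/2.0 = 988.9 kN.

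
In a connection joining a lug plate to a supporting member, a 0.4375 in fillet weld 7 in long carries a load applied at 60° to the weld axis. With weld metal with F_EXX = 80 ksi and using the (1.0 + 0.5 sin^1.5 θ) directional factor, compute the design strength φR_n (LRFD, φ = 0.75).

t_e = 0.707 × 0.4375 = 0.3093 in; A_we = 0.3093 × 7 = 2.165 in².
Directional factor: 1.0 + 0.5 sin^1.5(60°) = 1.403.
F_nw = 0.6 × 80 × 1.403 = 67.34 ksi.
φR_n = 0.75 × 67.34 × 2.165 = 109.4 kip.

φR_n ≈ 109 kip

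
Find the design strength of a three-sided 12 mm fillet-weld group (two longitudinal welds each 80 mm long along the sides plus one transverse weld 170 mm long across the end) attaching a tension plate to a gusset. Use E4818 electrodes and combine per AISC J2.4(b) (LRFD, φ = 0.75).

E48XX → F_EXX = 480 MPa.
t_e = 0.707 × 12 = 8.484 mm.
R_nwl = 0.6 × 480 × 8.484 × 160 × 10⁻³ = 390.9 kN (longitudinal, 2 welds).
R_nwt = 0.6 × 480 × 8.484 × 170 × 10⁻³ = 415.4 kN (transverse, base value).
(i) R_nwl + R_nwt = 806.3 kN; (ii) 0.85 R_nwl + 1.5 R_nwt = 955.4 kN.
R_n = max = 955.4 kN [governs: (ii)]; φR_n = 716.5 kN.

φR_n ≈ 717 kN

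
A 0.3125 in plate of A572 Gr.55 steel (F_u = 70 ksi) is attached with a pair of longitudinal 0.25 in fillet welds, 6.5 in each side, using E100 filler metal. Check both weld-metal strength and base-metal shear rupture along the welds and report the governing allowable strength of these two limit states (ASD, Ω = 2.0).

E100XX → F_EXX = 100 ksi.
t_e = 0.707 × 0.25 = 0.1767 in; L = 13 in.
Weld metal: R_n/Ω = (1/2.0) × 0.6 × 100 × 0.1767 × 13 = 68.93 kips.
Base metal (shear rupture): R_n/Ω = (1/2.0) × 0.6 × 70 × 0.3125 × 13 = 85.31 kips.
Governing: weld metal.

R_n/Ω ≈ 68.9 kips (weld metal governs)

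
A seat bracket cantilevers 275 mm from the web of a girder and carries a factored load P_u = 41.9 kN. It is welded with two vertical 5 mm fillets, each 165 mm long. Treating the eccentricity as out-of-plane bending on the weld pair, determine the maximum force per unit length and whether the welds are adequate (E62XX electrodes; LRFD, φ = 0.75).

E62XX → F_EXX = 620 MPa.
L_w = 2 × 165 = 330 mm; section modulus (unit throat) S = 2 × L²/6 = 9075 mm².
Direct shear f_v = P/L_w = 41.9×10³/330 = 127 N/mm.
Moment M = P × e = 41.9×10³ × 275 = 11522000 N·mm; bending f_b = M/S = 1270 N/mm.
f_max = √(f_v² + f_b²) = √(127² + 1270²) = 1276 N/mm.
φr_n = 0.75 × 0.6 × 620 × (0.707 × 5) = 986.3 N/mm → NOT adequate.

f_max ≈ 1280 N/mm; NOT adequate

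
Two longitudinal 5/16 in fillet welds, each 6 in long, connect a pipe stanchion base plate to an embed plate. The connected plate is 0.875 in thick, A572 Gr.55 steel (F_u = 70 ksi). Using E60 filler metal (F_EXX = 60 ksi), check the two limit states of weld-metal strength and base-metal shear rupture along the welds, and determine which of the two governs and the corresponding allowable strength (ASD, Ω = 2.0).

t_e = 0.707 × 0.3125 = 0.2209 in; L = 12 in.
Weld metal: R_n/Ω = (1/2.0) × 0.6 × 60 × 0.2209 × 12 = 47.72 kips.
Base metal (shear rupture): R_n/Ω = (1/2.0) × 0.6 × 70 × 0.875 × 12 = 220.5 kips.
Governing: weld metal.

R_n/Ω ≈ 47.7 kips (weld metal governs)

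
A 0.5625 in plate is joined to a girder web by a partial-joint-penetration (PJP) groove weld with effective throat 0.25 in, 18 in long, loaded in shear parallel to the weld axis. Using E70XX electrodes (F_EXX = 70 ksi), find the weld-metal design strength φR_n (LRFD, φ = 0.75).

Effective throat (given) t_e = 0.25 in.
A_we = 0.25 × 18 = 4.5 in².
F_nw = 0.6 F_EXX = 42 ksi.
φR_n = 0.75 × 42 × 4.5 = 141.8 kip.

φR_n ≈ 142 kip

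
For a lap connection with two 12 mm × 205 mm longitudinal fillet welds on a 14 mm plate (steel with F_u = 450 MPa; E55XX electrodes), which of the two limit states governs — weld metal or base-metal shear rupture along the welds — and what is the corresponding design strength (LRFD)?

φR_n ≈ 861 kN (weld metal governs)

E55XX → F_EXX = 550 MPa.
t_e = 0.707 × 12 = 8.484 mm; L = 410 mm.
Weld metal: φR_n = 0.75 × 0.6 × 550 × 8.484 × 410 × 10⁻³ = 860.9 kN.
Base metal (shear rupture): φR_n = 0.75 × 0.6 × 450 × 14 × 410 × 10⁻³ = 1162 kN.
Governing: weld metal.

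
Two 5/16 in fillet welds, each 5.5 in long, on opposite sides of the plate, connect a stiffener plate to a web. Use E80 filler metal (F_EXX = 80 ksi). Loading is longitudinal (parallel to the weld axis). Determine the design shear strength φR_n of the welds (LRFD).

φR_n ≈ 87.5 kip

Effective throat t_e = 0.707 × 0.3125 = 0.2209 in.
Total length L = 11 in; A_we = 0.2209 × 11 = 2.43 in².
F_nw = 0.6 F_EXX = 0.6 × 80 = 48 ksi.
φR_n = 0.75 × 48 × 2.43 = 87.49 kip.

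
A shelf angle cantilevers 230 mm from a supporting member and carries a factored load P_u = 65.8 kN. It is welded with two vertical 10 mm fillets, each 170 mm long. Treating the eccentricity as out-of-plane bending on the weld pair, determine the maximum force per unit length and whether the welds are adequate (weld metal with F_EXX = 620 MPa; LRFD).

f_max ≈ 1580 N/mm; adequate

L_w = 2 × 170 = 340 mm; section modulus (unit throat) S = 2 × L²/6 = 9633 mm².
Direct shear f_v = P/L_w = 65.8×10³/340 = 193.5 N/mm.
Moment M = P × e = 65.8×10³ × 230 = 15134000 N·mm; bending f_b = M/S = 1571 N/mm.
f_max = √(f_v² + f_b²) = √(193.5² + 1571²) = 1583 N/mm.
φr_n = 0.75 × 0.6 × 620 × (0.707 × 10) = 1973 N/mm → adequate.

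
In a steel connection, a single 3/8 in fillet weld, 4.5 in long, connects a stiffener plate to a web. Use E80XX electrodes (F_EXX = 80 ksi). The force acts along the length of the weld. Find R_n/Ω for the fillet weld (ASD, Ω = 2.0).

Effective throat t_e = 0.707 × 0.375 = 0.2651 in.
Total length L = 4.5 in; A_we = 0.2651 × 4.5 = 1.193 in².
F_nw = 0.6 F_EXX = 0.6 × 80 = 48 ksi.
R_n = 48 × 1.193 = 57.27 kips; R_n/Ω = 57.27/2.0 = 28.63 kips.

R_n/Ω ≈ 28.6 kips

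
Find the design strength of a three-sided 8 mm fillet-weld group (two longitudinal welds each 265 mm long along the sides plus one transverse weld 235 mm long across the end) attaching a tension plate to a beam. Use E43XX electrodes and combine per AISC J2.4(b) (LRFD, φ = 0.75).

φR_n ≈ 879 kN

E43XX → F_EXX = 430 MPa.
t_e = 0.707 × 8 = 5.656 mm.
R_nwl = 0.6 × 430 × 5.656 × 530 × 10⁻³ = 773.4 kN (longitudinal, 2 welds).
R_nwt = 0.6 × 430 × 5.656 × 235 × 10⁻³ = 342.9 kN (transverse, base value).
(i) R_nwl + R_nwt = 1116 kN; (ii) 0.85 R_nwl + 1.5 R_nwt = 1172 kN.
R_n = max = 1172 kN [governs: (ii)]; φR_n = 878.8 kN.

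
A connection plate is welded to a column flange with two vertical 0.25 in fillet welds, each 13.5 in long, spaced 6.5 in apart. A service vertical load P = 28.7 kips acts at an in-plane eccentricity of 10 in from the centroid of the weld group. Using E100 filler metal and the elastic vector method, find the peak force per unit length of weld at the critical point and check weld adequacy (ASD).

f_max ≈ 3.68 kip/in; adequate

E100XX → F_EXX = 100 ksi.
Total weld length L_w = 27 in. Treat welds as unit-width lines.
Polar moment about centroid: J = 2[d³/12 + d(b/2)²] = 2[13.5³/12 + 13.5×3.25²] = 695.2 in³.
Direct shear f_v = P/L_w = 28.7 / 27 = 1.063 kip/in (vertical).
Torsion M = P·e = 28.7 × 10 = 287 kip·in.
Critical point at (x, y) = (3.25, 6.75) from centroid. f_tx = M·y/J = 2.786 kip/in; f_ty = M·x/J = 1.342 kip/in.
Resultant f_max = √[f_tx² + (f_v + f_ty)²] = √[2.786² + (1.063 + 1.342)²] = 3.68 kip/in.
Capacity per unit length: r_n/Ω = (1/2.0) × 0.6 × 100 × (0.707 × 0.25) = 5.302 kip/in.
3.68 ≤ 5.302 → adequate.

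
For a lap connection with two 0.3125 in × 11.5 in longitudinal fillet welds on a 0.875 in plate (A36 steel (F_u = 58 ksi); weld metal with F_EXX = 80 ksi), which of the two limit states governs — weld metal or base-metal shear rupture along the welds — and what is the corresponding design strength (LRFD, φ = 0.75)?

φR_n ≈ 183 kips (weld metal governs)

t_e = 0.707 × 0.3125 = 0.2209 in; L = 23 in.
Weld metal: φR_n = 0.75 × 0.6 × 80 × 0.2209 × 23 = 182.9 kips.
Base metal (shear rupture): φR_n = 0.75 × 0.6 × 58 × 0.875 × 23 = 525.3 kips.
Governing: weld metal.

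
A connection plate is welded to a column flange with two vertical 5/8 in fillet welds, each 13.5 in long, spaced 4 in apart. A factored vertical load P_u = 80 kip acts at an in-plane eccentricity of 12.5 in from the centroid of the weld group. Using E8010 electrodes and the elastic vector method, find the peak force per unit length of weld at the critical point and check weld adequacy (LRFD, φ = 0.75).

E80XX → F_EXX = 80 ksi.
Total weld length L_w = 27 in. Treat welds as unit-width lines.
Polar moment about centroid: J = 2[d³/12 + d(b/2)²] = 2[13.5³/12 + 13.5×2²] = 518.1 in³.
Direct shear f_v = P/L_w = 80 / 27 = 2.963 kip/in (vertical).
Torsion M = P·e = 80 × 12.5 = 1000 kip·in.
Critical point at (x, y) = (2, 6.75) from centroid. f_tx = M·y/J = 13.03 kip/in; f_ty = M·x/J = 3.861 kip/in.
Resultant f_max = √[f_tx² + (f_v + f_ty)²] = √[13.03² + (2.963 + 3.861)²] = 14.71 kip/in.
Capacity per unit length: φr_n = 0.75 × 0.6 × 80 × (0.707 × 0.625) = 15.91 kip/in.
14.71 ≤ 15.91 → adequate.

f_max ≈ 14.7 kip/in; adequate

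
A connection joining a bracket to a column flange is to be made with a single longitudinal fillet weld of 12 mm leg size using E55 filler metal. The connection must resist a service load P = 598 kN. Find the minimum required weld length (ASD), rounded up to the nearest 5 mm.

L = 430 mm

E55XX → F_EXX = 550 MPa.
Throat t_e = 0.707 × 12 = 8.484 mm.
r_n/Ω = (0.6 × 550 × 8.484) / 2.0 = 1400 N/mm = 1.4 kN/mm.
L_req = P / (r_n/Ω) = 598 / 1.4 = 427.2 mm total.
Round up → use L = 430 mm.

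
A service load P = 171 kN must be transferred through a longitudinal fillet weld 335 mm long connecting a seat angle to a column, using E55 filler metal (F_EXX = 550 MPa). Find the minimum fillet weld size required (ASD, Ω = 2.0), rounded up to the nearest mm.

w = 5 mm

Total weld length L = 335 mm.
Required throat t_e = P × Ω / (0.6 F_EXX × L) = 171 × 2.0 / (0.6 × 550 × 335 × 10⁻³) = 3.094 mm.
Required leg w = t_e / 0.707 = 4.376 mm → use 5 mm.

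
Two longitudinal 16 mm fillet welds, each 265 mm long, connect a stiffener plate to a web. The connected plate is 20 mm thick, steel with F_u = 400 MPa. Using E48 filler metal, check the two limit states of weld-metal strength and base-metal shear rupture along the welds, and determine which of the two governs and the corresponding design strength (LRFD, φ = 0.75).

φR_n ≈ 1290 kN (weld metal governs)

E48XX → F_EXX = 480 MPa.
t_e = 0.707 × 16 = 11.31 mm; L = 530 mm.
Weld metal: φR_n = 0.75 × 0.6 × 480 × 11.31 × 530 × 10⁻³ = 1295 kN.
Base metal (shear rupture): φR_n = 0.75 × 0.6 × 400 × 20 × 530 × 10⁻³ = 1908 kN.
Governing: weld metal.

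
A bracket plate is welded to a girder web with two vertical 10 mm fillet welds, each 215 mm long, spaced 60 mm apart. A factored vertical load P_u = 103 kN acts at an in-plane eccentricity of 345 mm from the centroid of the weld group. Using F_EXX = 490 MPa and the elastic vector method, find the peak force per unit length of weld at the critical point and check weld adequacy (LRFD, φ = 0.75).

Total weld length L_w = 430 mm. Treat welds as unit-width lines.
Polar moment about centroid: J = 2[d³/12 + d(b/2)²] = 2[215³/12 + 215×30²] = 2043000 mm³.
Direct shear f_v = P/L_w = 103×10³ / 430 = 239.5 N/mm (vertical).
Torsion M = P·e = 103×10³ × 345 = 35535000 N·mm.
Critical point at (x, y) = (30, 107.5) from centroid. f_tx = M·y/J = 1869 N/mm; f_ty = M·x/J = 521.7 N/mm.
Resultant f_max = √[f_tx² + (f_v + f_ty)²] = √[1869² + (239.5 + 521.7)²] = 2018 N/mm.
Capacity per unit length: φr_n = 0.75 × 0.6 × 490 × (0.707 × 10) = 1559 N/mm.
2018 > 1559 → NOT adequate.

f_max ≈ 2020 N/mm; NOT adequate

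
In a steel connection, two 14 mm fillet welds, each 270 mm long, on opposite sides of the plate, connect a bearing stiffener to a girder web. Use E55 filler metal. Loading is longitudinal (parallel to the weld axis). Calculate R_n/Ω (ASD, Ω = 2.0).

E55XX → F_EXX = 550 MPa.
Effective throat t_e = 0.707 × 14 = 9.898 mm.
Total length L = 540 mm; A_we = 9.898 × 540 = 5345 mm².
F_nw = 0.6 F_EXX = 0.6 × 550 = 330 MPa.
R_n = 330 × 5345 × 10⁻³ = 1764 kN; R_n/Ω = 1764/2.0 = 881.9 kN.

R_n/Ω ≈ 882 kN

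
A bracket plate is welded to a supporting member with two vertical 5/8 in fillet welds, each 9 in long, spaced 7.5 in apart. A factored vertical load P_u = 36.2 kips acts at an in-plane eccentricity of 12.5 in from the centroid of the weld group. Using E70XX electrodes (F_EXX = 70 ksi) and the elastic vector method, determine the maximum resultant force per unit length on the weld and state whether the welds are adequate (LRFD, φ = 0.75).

f_max ≈ 8.5 kip/in; adequate

Total weld length L_w = 18 in. Treat welds as unit-width lines.
Polar moment about centroid: J = 2[d³/12 + d(b/2)²] = 2[9³/12 + 9×3.75²] = 374.6 in³.
Direct shear f_v = P/L_w = 36.2 / 18 = 2.011 kip/in (vertical).
Torsion M = P·e = 36.2 × 12.5 = 452.5 kip·in.
Critical point at (x, y) = (3.75, 4.5) from centroid. f_tx = M·y/J = 5.435 kip/in; f_ty = M·x/J = 4.53 kip/in.
Resultant f_max = √[f_tx² + (f_v + f_ty)²] = √[5.435² + (2.011 + 4.53)²] = 8.504 kip/in.
Capacity per unit length: φr_n = 0.75 × 0.6 × 70 × (0.707 × 0.625) = 13.92 kip/in.
8.504 ≤ 13.92 → adequate.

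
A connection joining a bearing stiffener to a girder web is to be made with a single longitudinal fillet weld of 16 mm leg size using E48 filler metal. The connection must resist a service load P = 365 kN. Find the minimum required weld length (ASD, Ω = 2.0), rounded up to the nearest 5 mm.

E48XX → F_EXX = 480 MPa.
Throat t_e = 0.707 × 16 = 11.31 mm.
r_n/Ω = (0.6 × 480 × 11.31) / 2.0 = 1629 N/mm = 1.629 kN/mm.
L_req = P / (r_n/Ω) = 365 / 1.629 = 224.1 mm total.
Round up → use L = 225 mm.

L = 225 mm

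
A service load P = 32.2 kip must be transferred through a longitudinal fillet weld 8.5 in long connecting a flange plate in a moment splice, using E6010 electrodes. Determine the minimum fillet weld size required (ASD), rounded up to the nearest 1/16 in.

E60XX → F_EXX = 60 ksi.
Total weld length L = 8.5 in.
Required throat t_e = P × Ω / (0.6 F_EXX × L) = 32.2 × 2.0 / (0.6 × 60 × 8.5) = 0.2105 in.
Required leg w = t_e / 0.707 = 0.2977 in → use 5/16 in.

w = 5/16 in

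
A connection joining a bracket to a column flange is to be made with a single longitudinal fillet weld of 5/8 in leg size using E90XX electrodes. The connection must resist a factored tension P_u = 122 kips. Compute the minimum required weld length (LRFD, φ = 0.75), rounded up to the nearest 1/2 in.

E90XX → F_EXX = 90 ksi.
Throat t_e = 0.707 × 0.625 = 0.4419 in.
φr_n = 0.75 × 0.6 × 90 × 0.4419 = 17.9 kips/in.
L_req = P_u / φr_n = 122 / 17.9 = 6.817 in total.
Round up → use L = 7 in.

L = 7 in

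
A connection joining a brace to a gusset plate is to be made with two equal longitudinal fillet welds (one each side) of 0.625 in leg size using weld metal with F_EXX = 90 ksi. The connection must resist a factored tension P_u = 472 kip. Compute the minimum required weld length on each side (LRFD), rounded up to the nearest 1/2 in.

Throat t_e = 0.707 × 0.625 = 0.4419 in.
φr_n = 0.75 × 0.6 × 90 × 0.4419 = 17.9 kip/in.
L_req = P_u / φr_n = 472 / 17.9 = 26.37 in total.
Per side: 26.37 / 2 = 13.19 in.
Round up → use L = 13.5 in on each side.

L = 13.5 in on each side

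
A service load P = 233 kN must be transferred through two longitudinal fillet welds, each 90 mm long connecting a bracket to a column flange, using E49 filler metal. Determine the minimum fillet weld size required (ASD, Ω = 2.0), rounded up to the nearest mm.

E49XX → F_EXX = 490 MPa.
Total weld length L = 180 mm.
Required throat t_e = P × Ω / (0.6 F_EXX × L) = 233 × 2.0 / (0.6 × 490 × 180 × 10⁻³) = 8.806 mm.
Required leg w = t_e / 0.707 = 12.46 mm → use 13 mm.

w = 13 mm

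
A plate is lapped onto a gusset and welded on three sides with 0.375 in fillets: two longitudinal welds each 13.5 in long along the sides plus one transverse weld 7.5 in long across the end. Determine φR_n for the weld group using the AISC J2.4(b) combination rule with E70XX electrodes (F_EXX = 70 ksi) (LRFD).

φR_n ≈ 288 kip

t_e = 0.707 × 0.375 = 0.2651 in.
R_nwl = 0.6 × 70 × 0.2651 × 27 = 300.7 kip (longitudinal, 2 welds).
R_nwt = 0.6 × 70 × 0.2651 × 7.5 = 83.51 kip (transverse, base value).
(i) R_nwl + R_nwt = 384.2 kip; (ii) 0.85 R_nwl + 1.5 R_nwt = 380.8 kip.
R_n = max = 384.2 kip [governs: (i)]; φR_n = 288.1 kip.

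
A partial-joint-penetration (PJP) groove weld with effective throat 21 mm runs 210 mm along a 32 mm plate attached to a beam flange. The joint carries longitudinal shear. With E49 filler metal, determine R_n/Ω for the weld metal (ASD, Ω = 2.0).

E49XX → F_EXX = 490 MPa.
Effective throat (given) t_e = 21 mm.
A_we = 21 × 210 = 4410 mm².
F_nw = 0.6 F_EXX = 294 MPa.
R_n/Ω = (294 × 4410) / 2.0 × 10⁻³ = 648.3 kN.

R_n/Ω ≈ 648 kN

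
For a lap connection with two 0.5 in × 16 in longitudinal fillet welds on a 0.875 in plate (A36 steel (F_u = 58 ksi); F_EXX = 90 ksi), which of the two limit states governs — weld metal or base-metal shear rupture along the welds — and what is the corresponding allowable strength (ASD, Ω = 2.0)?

t_e = 0.707 × 0.5 = 0.3535 in; L = 32 in.
Weld metal: R_n/Ω = (1/2.0) × 0.6 × 90 × 0.3535 × 32 = 305.4 kips.
Base metal (shear rupture): R_n/Ω = (1/2.0) × 0.6 × 58 × 0.875 × 32 = 487.2 kips.
Governing: weld metal.

R_n/Ω ≈ 305 kips (weld metal governs)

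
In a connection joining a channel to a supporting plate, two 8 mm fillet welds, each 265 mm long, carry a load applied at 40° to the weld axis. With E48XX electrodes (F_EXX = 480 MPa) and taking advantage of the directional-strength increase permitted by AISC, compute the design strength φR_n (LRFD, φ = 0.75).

φR_n ≈ 814 kN

t_e = 0.707 × 8 = 5.656 mm; A_we = 5.656 × 530 = 2998 mm².
Directional factor: 1.0 + 0.5 sin^1.5(40°) = 1.258.
F_nw = 0.6 × 480 × 1.258 = 362.2 MPa.
φR_n = 0.75 × 362.2 × 2998 × 10⁻³ = 814.3 kN.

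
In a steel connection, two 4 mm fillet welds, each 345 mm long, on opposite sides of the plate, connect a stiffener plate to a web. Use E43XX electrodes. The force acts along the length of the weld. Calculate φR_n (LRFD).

φR_n ≈ 378 kN

E43XX → F_EXX = 430 MPa.
Effective throat t_e = 0.707 × 4 = 2.828 mm.
Total length L = 690 mm; A_we = 2.828 × 690 = 1951 mm².
F_nw = 0.6 F_EXX = 0.6 × 430 = 258 MPa.
φR_n = 0.75 × 258 × 1951 × 10⁻³ = 377.6 kN.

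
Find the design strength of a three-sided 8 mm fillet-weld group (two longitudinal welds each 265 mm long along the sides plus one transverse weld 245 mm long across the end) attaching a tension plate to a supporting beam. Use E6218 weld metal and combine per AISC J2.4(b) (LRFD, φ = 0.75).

E62XX → F_EXX = 620 MPa.
t_e = 0.707 × 8 = 5.656 mm.
R_nwl = 0.6 × 620 × 5.656 × 530 × 10⁻³ = 1115 kN (longitudinal, 2 welds).
R_nwt = 0.6 × 620 × 5.656 × 245 × 10⁻³ = 515.5 kN (transverse, base value).
(i) R_nwl + R_nwt = 1631 kN; (ii) 0.85 R_nwl + 1.5 R_nwt = 1721 kN.
R_n = max = 1721 kN [governs: (ii)]; φR_n = 1291 kN.

φR_n ≈ 1290 kN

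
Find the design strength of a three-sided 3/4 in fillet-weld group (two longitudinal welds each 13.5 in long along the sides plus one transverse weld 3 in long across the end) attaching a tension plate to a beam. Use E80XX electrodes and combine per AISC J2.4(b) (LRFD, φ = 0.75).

E80XX → F_EXX = 80 ksi.
t_e = 0.707 × 0.75 = 0.5302 in.
R_nwl = 0.6 × 80 × 0.5302 × 27 = 687.2 kip (longitudinal, 2 welds).
R_nwt = 0.6 × 80 × 0.5302 × 3 = 76.36 kip (transverse, base value).
(i) R_nwl + R_nwt = 763.6 kip; (ii) 0.85 R_nwl + 1.5 R_nwt = 698.7 kip.
R_n = max = 763.6 kip [governs: (i)]; φR_n = 572.7 kip.

φR_n ≈ 573 kip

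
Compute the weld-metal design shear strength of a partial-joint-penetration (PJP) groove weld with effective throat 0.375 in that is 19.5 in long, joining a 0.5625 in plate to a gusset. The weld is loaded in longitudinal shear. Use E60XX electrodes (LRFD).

φR_n ≈ 197 kip

E60XX → F_EXX = 60 ksi.
Effective throat (given) t_e = 0.375 in.
A_we = 0.375 × 19.5 = 7.312 in².
F_nw = 0.6 F_EXX = 36 ksi.
φR_n = 0.75 × 36 × 7.312 = 197.4 kip.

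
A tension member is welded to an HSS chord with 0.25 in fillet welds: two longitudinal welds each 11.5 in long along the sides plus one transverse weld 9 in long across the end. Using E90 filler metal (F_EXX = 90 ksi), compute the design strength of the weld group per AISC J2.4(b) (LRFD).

φR_n ≈ 237 kip

t_e = 0.707 × 0.25 = 0.1767 in.
R_nwl = 0.6 × 90 × 0.1767 × 23 = 219.5 kip (longitudinal, 2 welds).
R_nwt = 0.6 × 90 × 0.1767 × 9 = 85.9 kip (transverse, base value).
(i) R_nwl + R_nwt = 305.4 kip; (ii) 0.85 R_nwl + 1.5 R_nwt = 315.4 kip.
R_n = max = 315.4 kip [governs: (ii)]; φR_n = 236.6 kip.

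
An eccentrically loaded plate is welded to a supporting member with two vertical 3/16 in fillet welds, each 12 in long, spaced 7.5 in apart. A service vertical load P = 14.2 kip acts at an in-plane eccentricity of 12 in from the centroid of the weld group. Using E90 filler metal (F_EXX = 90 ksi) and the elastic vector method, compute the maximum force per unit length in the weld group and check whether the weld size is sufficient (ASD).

Total weld length L_w = 24 in. Treat welds as unit-width lines.
Polar moment about centroid: J = 2[d³/12 + d(b/2)²] = 2[12³/12 + 12×3.75²] = 625.5 in³.
Direct shear f_v = P/L_w = 14.2 / 24 = 0.5917 kip/in (vertical).
Torsion M = P·e = 14.2 × 12 = 170.4 kip·in.
Critical point at (x, y) = (3.75, 6) from centroid. f_tx = M·y/J = 1.635 kip/in; f_ty = M·x/J = 1.022 kip/in.
Resultant f_max = √[f_tx² + (f_v + f_ty)²] = √[1.635² + (0.5917 + 1.022)²] = 2.297 kip/in.
Capacity per unit length: r_n/Ω = (1/2.0) × 0.6 × 90 × (0.707 × 0.1875) = 3.579 kip/in.
2.297 ≤ 3.579 → adequate.

f_max ≈ 2.3 kip/in; adequate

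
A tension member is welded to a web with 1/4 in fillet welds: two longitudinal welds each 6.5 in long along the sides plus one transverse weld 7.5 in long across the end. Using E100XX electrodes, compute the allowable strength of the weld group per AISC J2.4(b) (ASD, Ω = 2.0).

R_n/Ω ≈ 118 kip

E100XX → F_EXX = 100 ksi.
t_e = 0.707 × 0.25 = 0.1767 in.
R_nwl = 0.6 × 100 × 0.1767 × 13 = 137.9 kip (longitudinal, 2 welds).
R_nwt = 0.6 × 100 × 0.1767 × 7.5 = 79.54 kip (transverse, base value).
(i) R_nwl + R_nwt = 217.4 kip; (ii) 0.85 R_nwl + 1.5 R_nwt = 236.5 kip.
R_n = max = 236.5 kip [governs: (ii)]; R_n/Ω = 118.2 kip.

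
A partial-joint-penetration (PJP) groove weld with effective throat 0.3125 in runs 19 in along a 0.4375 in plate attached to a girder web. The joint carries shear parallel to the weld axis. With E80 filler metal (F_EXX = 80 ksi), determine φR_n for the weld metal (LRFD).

φR_n ≈ 214 kip

Effective throat (given) t_e = 0.3125 in.
A_we = 0.3125 × 19 = 5.938 in².
F_nw = 0.6 F_EXX = 48 ksi.
φR_n = 0.75 × 48 × 5.938 = 213.8 kip.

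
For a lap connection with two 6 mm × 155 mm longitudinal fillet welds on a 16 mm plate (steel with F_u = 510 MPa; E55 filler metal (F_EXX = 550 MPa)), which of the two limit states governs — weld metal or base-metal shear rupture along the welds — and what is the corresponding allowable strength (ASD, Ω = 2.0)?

t_e = 0.707 × 6 = 4.242 mm; L = 310 mm.
Weld metal: R_n/Ω = (1/2.0) × 0.6 × 550 × 4.242 × 310 × 10⁻³ = 217 kN.
Base metal (shear rupture): R_n/Ω = (1/2.0) × 0.6 × 510 × 16 × 310 × 10⁻³ = 758.9 kN.
Governing: weld metal.

R_n/Ω ≈ 217 kN (weld metal governs)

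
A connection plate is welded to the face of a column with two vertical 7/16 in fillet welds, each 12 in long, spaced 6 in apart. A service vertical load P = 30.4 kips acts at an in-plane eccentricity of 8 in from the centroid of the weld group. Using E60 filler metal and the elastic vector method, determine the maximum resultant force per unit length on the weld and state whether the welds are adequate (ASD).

E60XX → F_EXX = 60 ksi.
Total weld length L_w = 24 in. Treat welds as unit-width lines.
Polar moment about centroid: J = 2[d³/12 + d(b/2)²] = 2[12³/12 + 12×3²] = 504 in³.
Direct shear f_v = P/L_w = 30.4 / 24 = 1.267 kip/in (vertical).
Torsion M = P·e = 30.4 × 8 = 243.2 kip·in.
Critical point at (x, y) = (3, 6) from centroid. f_tx = M·y/J = 2.895 kip/in; f_ty = M·x/J = 1.448 kip/in.
Resultant f_max = √[f_tx² + (f_v + f_ty)²] = √[2.895² + (1.267 + 1.448)²] = 3.969 kip/in.
Capacity per unit length: r_n/Ω = (1/2.0) × 0.6 × 60 × (0.707 × 0.4375) = 5.568 kip/in.
3.969 ≤ 5.568 → adequate.

f_max ≈ 3.97 kip/in; adequate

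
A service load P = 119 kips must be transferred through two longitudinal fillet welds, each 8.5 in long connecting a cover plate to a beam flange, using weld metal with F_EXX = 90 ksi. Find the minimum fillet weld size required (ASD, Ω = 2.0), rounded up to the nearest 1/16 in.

Total weld length L = 17 in.
Required throat t_e = P × Ω / (0.6 F_EXX × L) = 119 × 2.0 / (0.6 × 90 × 17) = 0.2593 in.
Required leg w = t_e / 0.707 = 0.3667 in → use 3/8 in.

w = 3/8 in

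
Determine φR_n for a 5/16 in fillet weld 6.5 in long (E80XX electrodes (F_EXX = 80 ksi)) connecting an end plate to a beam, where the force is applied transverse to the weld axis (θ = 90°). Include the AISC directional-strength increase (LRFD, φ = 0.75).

φR_n ≈ 77.5 kips

t_e = 0.707 × 0.3125 = 0.2209 in; A_we = 0.2209 × 6.5 = 1.436 in².
Directional factor: 1.0 + 0.5 sin^1.5(90°) = 1.5.
F_nw = 0.6 × 80 × 1.5 = 72 ksi.
φR_n = 0.75 × 72 × 1.436 = 77.55 kips.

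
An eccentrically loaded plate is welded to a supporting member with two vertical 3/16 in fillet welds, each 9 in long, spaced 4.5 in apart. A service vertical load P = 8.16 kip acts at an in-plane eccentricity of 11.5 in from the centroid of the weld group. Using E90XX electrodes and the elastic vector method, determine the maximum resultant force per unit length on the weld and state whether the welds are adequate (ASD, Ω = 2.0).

E90XX → F_EXX = 90 ksi.
Total weld length L_w = 18 in. Treat welds as unit-width lines.
Polar moment about centroid: J = 2[d³/12 + d(b/2)²] = 2[9³/12 + 9×2.25²] = 212.6 in³.
Direct shear f_v = P/L_w = 8.16 / 18 = 0.4533 kip/in (vertical).
Torsion M = P·e = 8.16 × 11.5 = 93.84 kip·in.
Critical point at (x, y) = (2.25, 4.5) from centroid. f_tx = M·y/J = 1.986 kip/in; f_ty = M·x/J = 0.993 kip/in.
Resultant f_max = √[f_tx² + (f_v + f_ty)²] = √[1.986² + (0.4533 + 0.993)²] = 2.457 kip/in.
Capacity per unit length: r_n/Ω = (1/2.0) × 0.6 × 90 × (0.707 × 0.1875) = 3.579 kip/in.
2.457 ≤ 3.579 → adequate.

f_max ≈ 2.46 kip/in; adequate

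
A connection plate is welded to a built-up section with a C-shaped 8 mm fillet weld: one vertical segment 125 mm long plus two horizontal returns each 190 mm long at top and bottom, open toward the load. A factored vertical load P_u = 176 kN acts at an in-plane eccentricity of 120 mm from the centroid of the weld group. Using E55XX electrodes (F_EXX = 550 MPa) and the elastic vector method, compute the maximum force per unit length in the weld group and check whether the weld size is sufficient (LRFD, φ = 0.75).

f_max ≈ 1100 N/mm; adequate

Total weld length L_w = 505 mm. Treat welds as unit-width lines.
Centroid: x̄ = 2×190×95 / 505 = 71.49 mm from the vertical weld.
Polar moment about centroid: J = I_x + I_y = [125³/12 + 2×190×62.5²] + [125×71.49² + 2(190³/12 + 190×23.51²)] = 3639000 mm³.
Direct shear f_v = P/L_w = 176×10³ / 505 = 348.5 N/mm (vertical).
Torsion M = P·e = 176×10³ × 120 = 21120000 N·mm.
Critical point at (x, y) = (118.5, 62.5) from centroid. f_tx = M·y/J = 362.7 N/mm; f_ty = M·x/J = 687.8 N/mm.
Resultant f_max = √[f_tx² + (f_v + f_ty)²] = √[362.7² + (348.5 + 687.8)²] = 1098 N/mm.
Capacity per unit length: φr_n = 0.75 × 0.6 × 550 × (0.707 × 8) = 1400 N/mm.
1098 ≤ 1400 → adequate.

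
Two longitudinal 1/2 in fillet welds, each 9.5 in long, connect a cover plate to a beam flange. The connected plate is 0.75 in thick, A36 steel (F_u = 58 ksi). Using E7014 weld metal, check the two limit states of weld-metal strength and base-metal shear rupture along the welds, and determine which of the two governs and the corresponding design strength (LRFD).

φR_n ≈ 212 kip (weld metal governs)

E70XX → F_EXX = 70 ksi.
t_e = 0.707 × 0.5 = 0.3535 in; L = 19 in.
Weld metal: φR_n = 0.75 × 0.6 × 70 × 0.3535 × 19 = 211.6 kip.
Base metal (shear rupture): φR_n = 0.75 × 0.6 × 58 × 0.75 × 19 = 371.9 kip.
Governing: weld metal.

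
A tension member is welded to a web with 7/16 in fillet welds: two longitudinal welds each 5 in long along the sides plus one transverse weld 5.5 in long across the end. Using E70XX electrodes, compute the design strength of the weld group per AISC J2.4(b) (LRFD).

φR_n ≈ 163 kip

E70XX → F_EXX = 70 ksi.
t_e = 0.707 × 0.4375 = 0.3093 in.
R_nwl = 0.6 × 70 × 0.3093 × 10 = 129.9 kip (longitudinal, 2 welds).
R_nwt = 0.6 × 70 × 0.3093 × 5.5 = 71.45 kip (transverse, base value).
(i) R_nwl + R_nwt = 201.4 kip; (ii) 0.85 R_nwl + 1.5 R_nwt = 217.6 kip.
R_n = max = 217.6 kip [governs: (ii)]; φR_n = 163.2 kip.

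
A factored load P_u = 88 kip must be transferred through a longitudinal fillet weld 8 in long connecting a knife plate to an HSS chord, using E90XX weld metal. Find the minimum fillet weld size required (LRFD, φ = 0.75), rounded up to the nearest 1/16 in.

w = 7/16 in

E90XX → F_EXX = 90 ksi.
Total weld length L = 8 in.
Required throat t_e = P_u / (φ × 0.6 F_EXX × L) = 88 / (0.75 × 0.6 × 90 × 8) = 0.2716 in.
Required leg w = t_e / 0.707 = 0.3842 in → use 7/16 in.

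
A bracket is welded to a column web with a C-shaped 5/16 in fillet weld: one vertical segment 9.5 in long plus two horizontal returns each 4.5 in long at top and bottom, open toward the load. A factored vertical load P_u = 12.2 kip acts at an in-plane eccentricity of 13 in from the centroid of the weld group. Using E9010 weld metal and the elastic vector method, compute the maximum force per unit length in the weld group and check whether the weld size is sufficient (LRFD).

f_max ≈ 3.39 kip/in; adequate

E90XX → F_EXX = 90 ksi.
Total weld length L_w = 18.5 in. Treat welds as unit-width lines.
Centroid: x̄ = 2×4.5×2.25 / 18.5 = 1.095 in from the vertical weld.
Polar moment about centroid: J = I_x + I_y = [9.5³/12 + 2×4.5×4.75²] + [9.5×1.095² + 2(4.5³/12 + 4.5×1.155²)] = 313.1 in³.
Direct shear f_v = P/L_w = 12.2 / 18.5 = 0.6595 kip/in (vertical).
Torsion M = P·e = 12.2 × 13 = 158.6 kip·in.
Critical point at (x, y) = (3.405, 4.75) from centroid. f_tx = M·y/J = 2.406 kip/in; f_ty = M·x/J = 1.725 kip/in.
Resultant f_max = √[f_tx² + (f_v + f_ty)²] = √[2.406² + (0.6595 + 1.725)²] = 3.388 kip/in.
Capacity per unit length: φr_n = 0.75 × 0.6 × 90 × (0.707 × 0.3125) = 8.948 kip/in.
3.388 ≤ 8.948 → adequate.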